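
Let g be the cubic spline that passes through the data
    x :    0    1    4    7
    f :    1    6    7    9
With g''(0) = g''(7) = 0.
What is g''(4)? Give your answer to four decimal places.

1.1494

Write m_i for g''(x_i). With h_i = 1, 3, 3 and divided differences Δ_i = 5, 1/3, 2/3, the continuity of g' gives the tridiagonal system
  1·m_0 + 8·m_1 + 3·m_2 = 6(Δ_1 - Δ_0) = -28
  3·m_1 + 12·m_2 + 3·m_3 = 6(Δ_2 - Δ_1) = 2
Natural end conditions: m_0 = m_3 = 0.
Forward elimination and back-substitution give m_0 = 0, m_1 = -114/29, m_2 = 100/87, m_3 = 0.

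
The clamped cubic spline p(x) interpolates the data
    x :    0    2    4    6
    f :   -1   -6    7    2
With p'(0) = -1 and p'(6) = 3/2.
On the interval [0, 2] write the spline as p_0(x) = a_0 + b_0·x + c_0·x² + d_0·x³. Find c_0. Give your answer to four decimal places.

Let M_i = p''(x_i). Step sizes h_i = 2, 2, 2; slopes of the chords Δ_i = (y_(i+1) - y_i)/h_i = -5/2, 13/2, -5/2.
  2·M_0 + 8·M_1 + 2·M_2 = 6(Δ_1 - Δ_0) = 54
  2·M_1 + 8·M_2 + 2·M_3 = 6(Δ_2 - Δ_1) = -54
Clamped end conditions give two more equations: 2h_0·M_0 + h_0·M_1 = 6(Δ_0 - p'(0)) = -9 and h_2·M_2 + 2h_2·M_3 = 6(p'(6) - Δ_2) = 24.
Solving the tridiagonal system: M_0 = -124/15, M_1 = 361/30, M_2 = -193/15, M_3 = 373/30.
On [0, 2], with p_0(x) = a_0 + b_0·x + c_0·x² + d_0·x³: c_0 = M_0/2 = -62/15, d_0 = (M_1 - M_0)/(6h_0) = 203/120, b_0 = Δ_0 - h_0(2M_0 + M_1)/6 = -1.

-4.1333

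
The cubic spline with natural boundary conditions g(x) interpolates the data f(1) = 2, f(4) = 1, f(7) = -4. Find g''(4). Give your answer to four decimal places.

-0.6667

Put σ_i = g'' at the i-th knot. Here h = (3, 3) and Δ = (-1/3, -5/3), so the interior equations h_(i-1)·σ_(i-1) + 2(h_(i-1)+h_i)·σ_i + h_i·σ_(i+1) = 6(Δ_i − Δ_(i-1)) read
  3·σ_0 + 12·σ_1 + 3·σ_2 = 6(Δ_1 - Δ_0) = -8
Natural end conditions: σ_0 = σ_2 = 0.
Solving: σ_0 = 0, σ_1 = -2/3, σ_2 = 0.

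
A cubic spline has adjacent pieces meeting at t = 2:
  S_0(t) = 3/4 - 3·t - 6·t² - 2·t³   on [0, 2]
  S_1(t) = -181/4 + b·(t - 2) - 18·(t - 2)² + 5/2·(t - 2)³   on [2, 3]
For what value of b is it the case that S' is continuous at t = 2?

S_0'(t) = -3 - 12·t - 6·t², so S_0'(2) = -51. On the right, S_1'(2) = b, so b = -51.

-51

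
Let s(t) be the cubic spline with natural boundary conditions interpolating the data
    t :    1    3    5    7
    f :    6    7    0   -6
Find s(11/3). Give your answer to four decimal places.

With σ_i denoting the second derivative at x_i, h_i = 2, 2, 2, and Δ_i = (y_(i+1) − y_i)/h_i = 1/2, -7/2, -3:
  2·σ_0 + 8·σ_1 + 2·σ_2 = 6(Δ_1 - Δ_0) = -24
  2·σ_1 + 8·σ_2 + 2·σ_3 = 6(Δ_2 - Δ_1) = 3
Natural end conditions: σ_0 = σ_3 = 0.
Forward elimination and back-substitution give σ_0 = 0, σ_1 = -33/10, σ_2 = 6/5, σ_3 = 0.
On [3, 5], s(t) = 7 - 17/10·(t - 3) - 33/20·(t - 3)² + 3/8·(t - 3)³.
With (t - 3) = 2/3: s(11/3) = 236/45.

5.2444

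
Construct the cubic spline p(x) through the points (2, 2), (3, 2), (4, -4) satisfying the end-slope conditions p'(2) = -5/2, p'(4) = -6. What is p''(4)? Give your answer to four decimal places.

7.2500

Let m_i = p''(x_i). Step sizes h_i = 1, 1; slopes of the chords Δ_i = (y_(i+1) - y_i)/h_i = 0, -6.
  1·m_0 + 4·m_1 + 1·m_2 = 6(Δ_1 - Δ_0) = -36
Clamped end conditions give two more equations: 2h_0·m_0 + h_0·m_1 = 6(Δ_0 - p'(2)) = 15 and h_1·m_1 + 2h_1·m_2 = 6(p'(4) - Δ_1) = 0.
Hence m_0 = 59/4, m_1 = -29/2, m_2 = 29/4.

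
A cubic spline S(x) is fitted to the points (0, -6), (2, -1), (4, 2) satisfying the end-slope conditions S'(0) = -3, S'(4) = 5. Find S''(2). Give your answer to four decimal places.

-5.5000

Put M_i = S'' at the i-th knot. Here h = (2, 2) and Δ = (5/2, 3/2), so the interior equations h_(i-1)·M_(i-1) + 2(h_(i-1)+h_i)·M_i + h_i·M_(i+1) = 6(Δ_i − Δ_(i-1)) read
  2·M_0 + 8·M_1 + 2·M_2 = 6(Δ_1 - Δ_0) = -6
Clamped end conditions give two more equations: 2h_0·M_0 + h_0·M_1 = 6(Δ_0 - S'(0)) = 33 and h_1·M_1 + 2h_1·M_2 = 6(S'(4) - Δ_1) = 21.
Solving: M_0 = 11, M_1 = -11/2, M_2 = 8.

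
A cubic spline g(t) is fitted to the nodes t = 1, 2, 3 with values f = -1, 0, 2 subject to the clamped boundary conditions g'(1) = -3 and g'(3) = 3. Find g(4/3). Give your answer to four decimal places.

Let σ_i = g''(x_i). Step sizes h_i = 1, 1; slopes of the chords Δ_i = (y_(i+1) - y_i)/h_i = 1, 2.
  1·σ_0 + 4·σ_1 + 1·σ_2 = 6(Δ_1 - Δ_0) = 6
Clamped end conditions give two more equations: 2h_0·σ_0 + h_0·σ_1 = 6(Δ_0 - g'(1)) = 24 and h_1·σ_1 + 2h_1·σ_2 = 6(g'(3) - Δ_1) = 6.
Forward elimination and back-substitution give σ_0 = 27/2, σ_1 = -3, σ_2 = 9/2.
On [1, 2], g(t) = -1 - 3·(t - 1) + 27/4·(t - 1)² - 11/4·(t - 1)³.
With (t - 1) = 1/3: g(4/3) = -73/54.

-1.3519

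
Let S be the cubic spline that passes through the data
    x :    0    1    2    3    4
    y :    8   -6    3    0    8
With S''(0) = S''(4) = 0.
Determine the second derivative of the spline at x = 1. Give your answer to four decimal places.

43.2857

Write M_i for S''(x_i). With h_i = 1, 1, 1, 1 and divided differences Δ_i = -14, 9, -3, 8, the continuity of S' gives the tridiagonal system
  1·M_0 + 4·M_1 + 1·M_2 = 6(Δ_1 - Δ_0) = 138
  1·M_1 + 4·M_2 + 1·M_3 = 6(Δ_2 - Δ_1) = -72
  1·M_2 + 4·M_3 + 1·M_4 = 6(Δ_3 - Δ_2) = 66
Natural end conditions: M_0 = M_4 = 0.
Forward elimination and back-substitution give M_0 = 0, M_1 = 303/7, M_2 = -246/7, M_3 = 177/7, M_4 = 0.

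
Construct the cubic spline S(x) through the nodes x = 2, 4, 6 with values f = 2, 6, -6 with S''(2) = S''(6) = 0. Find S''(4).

Put m_i = S'' at the i-th knot. Here h = (2, 2) and Δ = (2, -6), so the interior equations h_(i-1)·m_(i-1) + 2(h_(i-1)+h_i)·m_i + h_i·m_(i+1) = 6(Δ_i − Δ_(i-1)) read
  2·m_0 + 8·m_1 + 2·m_2 = 6(Δ_1 - Δ_0) = -48
Natural end conditions: m_0 = m_2 = 0.
Hence m_0 = 0, m_1 = -6, m_2 = 0.

-6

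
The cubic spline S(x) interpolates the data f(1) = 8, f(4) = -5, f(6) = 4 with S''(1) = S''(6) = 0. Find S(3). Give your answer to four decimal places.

-3.6111

Let m_i = S''(x_i). Step sizes h_i = 3, 2; slopes of the chords Δ_i = (y_(i+1) - y_i)/h_i = -13/3, 9/2.
  3·m_0 + 10·m_1 + 2·m_2 = 6(Δ_1 - Δ_0) = 53
Natural end conditions: m_0 = m_2 = 0.
Solving the tridiagonal system: m_0 = 0, m_1 = 53/10, m_2 = 0.
On [1, 4], S(x) = 8 - 419/60·(x - 1) + 0·(x - 1)² + 53/180·(x - 1)³.
With (x - 1) = 2: S(3) = -65/18.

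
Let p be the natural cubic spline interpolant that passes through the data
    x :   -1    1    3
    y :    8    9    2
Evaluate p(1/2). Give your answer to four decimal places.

9.4063

Put σ_i = p'' at the i-th knot. Here h = (2, 2) and Δ = (1/2, -7/2), so the interior equations h_(i-1)·σ_(i-1) + 2(h_(i-1)+h_i)·σ_i + h_i·σ_(i+1) = 6(Δ_i − Δ_(i-1)) read
  2·σ_0 + 8·σ_1 + 2·σ_2 = 6(Δ_1 - Δ_0) = -24
Natural end conditions: σ_0 = σ_2 = 0.
Forward elimination and back-substitution give σ_0 = 0, σ_1 = -3, σ_2 = 0.
On [-1, 1], p(x) = 8 + 3/2·(x + 1) + 0·(x + 1)² - 1/4·(x + 1)³.
With (x + 1) = 3/2: p(1/2) = 301/32.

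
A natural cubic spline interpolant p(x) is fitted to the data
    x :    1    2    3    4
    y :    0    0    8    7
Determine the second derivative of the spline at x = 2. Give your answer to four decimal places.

16.4000

Write M_i for p''(x_i). With h_i = 1, 1, 1 and divided differences Δ_i = 0, 8, -1, the continuity of p' gives the tridiagonal system
  1·M_0 + 4·M_1 + 1·M_2 = 6(Δ_1 - Δ_0) = 48
  1·M_1 + 4·M_2 + 1·M_3 = 6(Δ_2 - Δ_1) = -54
Natural end conditions: M_0 = M_3 = 0.
Solving: M_0 = 0, M_1 = 82/5, M_2 = -88/5, M_3 = 0.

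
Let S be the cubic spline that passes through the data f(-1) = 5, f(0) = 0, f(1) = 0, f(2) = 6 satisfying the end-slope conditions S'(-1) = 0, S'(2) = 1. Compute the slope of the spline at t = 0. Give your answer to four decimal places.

-5.1333

Let M_i = S''(x_i). Step sizes h_i = 1, 1, 1; slopes of the chords Δ_i = (y_(i+1) - y_i)/h_i = -5, 0, 6.
  1·M_0 + 4·M_1 + 1·M_2 = 6(Δ_1 - Δ_0) = 30
  1·M_1 + 4·M_2 + 1·M_3 = 6(Δ_2 - Δ_1) = 36
Clamped end conditions give two more equations: 2h_0·M_0 + h_0·M_1 = 6(Δ_0 - S'(-1)) = -30 and h_2·M_2 + 2h_2·M_3 = 6(S'(2) - Δ_2) = -30.
Forward elimination and back-substitution give M_0 = -296/15, M_1 = 142/15, M_2 = 178/15, M_3 = -314/15.
On [0, 1], S'(t) = b_1 + 2c_1·t + 3d_1·t² with b_1 = Δ_1 - h_1(2M_1 + M_2)/6 = -77/15, c_1 = M_1/2 = 71/15, d_1 = (M_2 - M_1)/(6h_1) = 2/5. So S'(0) = -77/15.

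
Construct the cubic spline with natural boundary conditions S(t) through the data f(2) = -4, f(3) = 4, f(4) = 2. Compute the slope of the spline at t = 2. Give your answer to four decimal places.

10.5000

Let M_i = S''(x_i). Step sizes h_i = 1, 1; slopes of the chords Δ_i = (y_(i+1) - y_i)/h_i = 8, -2.
  1·M_0 + 4·M_1 + 1·M_2 = 6(Δ_1 - Δ_0) = -60
Natural end conditions: M_0 = M_2 = 0.
Solving the tridiagonal system: M_0 = 0, M_1 = -15, M_2 = 0.
On [2, 3], S'(t) = b_0 + 2c_0·(t - 2) + 3d_0·(t - 2)² with b_0 = Δ_0 - h_0(2M_0 + M_1)/6 = 21/2, c_0 = M_0/2 = 0, d_0 = (M_1 - M_0)/(6h_0) = -5/2. So S'(2) = 21/2.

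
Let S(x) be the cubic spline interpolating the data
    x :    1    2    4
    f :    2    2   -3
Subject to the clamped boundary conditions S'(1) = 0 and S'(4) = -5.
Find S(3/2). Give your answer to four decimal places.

Put m_i = S'' at the i-th knot. Here h = (1, 2) and Δ = (0, -5/2), so the interior equations h_(i-1)·m_(i-1) + 2(h_(i-1)+h_i)·m_i + h_i·m_(i+1) = 6(Δ_i − Δ_(i-1)) read
  1·m_0 + 6·m_1 + 2·m_2 = 6(Δ_1 - Δ_0) = -15
Clamped end conditions give two more equations: 2h_0·m_0 + h_0·m_1 = 6(Δ_0 - S'(1)) = 0 and h_1·m_1 + 2h_1·m_2 = 6(S'(4) - Δ_1) = -15.
Solving: m_0 = 5/6, m_1 = -5/3, m_2 = -35/12.
On [1, 2], S(x) = 2 + 0·(x - 1) + 5/12·(x - 1)² - 5/12·(x - 1)³.
With (x - 1) = 1/2: S(3/2) = 197/96.

2.0521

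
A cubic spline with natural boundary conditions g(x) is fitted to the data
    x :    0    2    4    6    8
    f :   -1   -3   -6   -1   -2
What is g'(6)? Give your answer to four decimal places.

1.6964

Put m_i = g'' at the i-th knot. Here h = (2, 2, 2, 2) and Δ = (-1, -3/2, 5/2, -1/2), so the interior equations h_(i-1)·m_(i-1) + 2(h_(i-1)+h_i)·m_i + h_i·m_(i+1) = 6(Δ_i − Δ_(i-1)) read
  2·m_0 + 8·m_1 + 2·m_2 = 6(Δ_1 - Δ_0) = -3
  2·m_1 + 8·m_2 + 2·m_3 = 6(Δ_2 - Δ_1) = 24
  2·m_2 + 8·m_3 + 2·m_4 = 6(Δ_3 - Δ_2) = -18
Natural end conditions: m_0 = m_4 = 0.
Solving the tridiagonal system: m_0 = 0, m_1 = -159/112, m_2 = 117/28, m_3 = -369/112, m_4 = 0.
On [6, 8], g'(x) = b_3 + 2c_3·(x - 6) + 3d_3·(x - 6)² with b_3 = Δ_3 - h_3(2m_3 + m_4)/6 = 95/56, c_3 = m_3/2 = -369/224, d_3 = (m_4 - m_3)/(6h_3) = 123/448. So g'(6) = 95/56.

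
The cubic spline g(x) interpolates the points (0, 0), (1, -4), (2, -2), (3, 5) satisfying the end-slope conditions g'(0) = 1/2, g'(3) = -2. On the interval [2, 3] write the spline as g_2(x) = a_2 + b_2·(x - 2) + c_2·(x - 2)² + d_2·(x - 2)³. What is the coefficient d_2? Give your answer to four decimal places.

Write M_i for g''(x_i). With h_i = 1, 1, 1 and divided differences Δ_i = -4, 2, 7, the continuity of g' gives the tridiagonal system
  1·M_0 + 4·M_1 + 1·M_2 = 6(Δ_1 - Δ_0) = 36
  1·M_1 + 4·M_2 + 1·M_3 = 6(Δ_2 - Δ_1) = 30
Clamped end conditions give two more equations: 2h_0·M_0 + h_0·M_1 = 6(Δ_0 - g'(0)) = -27 and h_2·M_2 + 2h_2·M_3 = 6(g'(3) - Δ_2) = -54.
Solving the tridiagonal system: M_0 = -56/3, M_1 = 31/3, M_2 = 40/3, M_3 = -101/3.
On [2, 3], with g_2(x) = a_2 + b_2·(x - 2) + c_2·(x - 2)² + d_2·(x - 2)³: c_2 = M_2/2 = 20/3, d_2 = (M_3 - M_2)/(6h_2) = -47/6, b_2 = Δ_2 - h_2(2M_2 + M_3)/6 = 49/6.

-7.8333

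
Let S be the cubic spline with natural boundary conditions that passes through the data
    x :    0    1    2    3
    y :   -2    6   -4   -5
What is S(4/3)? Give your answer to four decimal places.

Let M_i = S''(x_i). Step sizes h_i = 1, 1, 1; slopes of the chords Δ_i = (y_(i+1) - y_i)/h_i = 8, -10, -1.
  1·M_0 + 4·M_1 + 1·M_2 = 6(Δ_1 - Δ_0) = -108
  1·M_1 + 4·M_2 + 1·M_3 = 6(Δ_2 - Δ_1) = 54
Natural end conditions: M_0 = M_3 = 0.
Solving the tridiagonal system: M_0 = 0, M_1 = -162/5, M_2 = 108/5, M_3 = 0.
On [1, 2], S(x) = 6 - 14/5·(x - 1) - 81/5·(x - 1)² + 9·(x - 1)³.
With (x - 1) = 1/3: S(4/3) = 18/5.

3.6000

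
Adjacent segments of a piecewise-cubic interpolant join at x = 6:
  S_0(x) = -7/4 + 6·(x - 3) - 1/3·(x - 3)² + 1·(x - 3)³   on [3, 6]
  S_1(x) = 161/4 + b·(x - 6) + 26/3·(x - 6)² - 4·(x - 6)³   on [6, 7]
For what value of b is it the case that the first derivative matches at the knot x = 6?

31

S_0'(x) = 6 - 2/3·(x - 3) + 3·(x - 3)², so S_0'(6) = 31. On the right, S_1'(6) = b, so b = 31.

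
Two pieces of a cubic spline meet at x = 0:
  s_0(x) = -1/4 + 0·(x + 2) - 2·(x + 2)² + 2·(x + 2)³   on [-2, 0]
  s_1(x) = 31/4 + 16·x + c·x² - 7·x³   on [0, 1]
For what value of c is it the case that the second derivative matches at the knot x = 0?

s_0''(x) = -4 + 12·(x + 2), so s_0''(0) = 20. On the right, s_1''(0) = 2c, so c = 10.

10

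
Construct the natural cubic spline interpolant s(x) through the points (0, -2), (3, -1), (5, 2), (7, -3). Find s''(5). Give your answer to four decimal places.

With m_i denoting the second derivative at x_i, h_i = 3, 2, 2, and Δ_i = (y_(i+1) − y_i)/h_i = 1/3, 3/2, -5/2:
  3·m_0 + 10·m_1 + 2·m_2 = 6(Δ_1 - Δ_0) = 7
  2·m_1 + 8·m_2 + 2·m_3 = 6(Δ_2 - Δ_1) = -24
Natural end conditions: m_0 = m_3 = 0.
Hence m_0 = 0, m_1 = 26/19, m_2 = -127/38, m_3 = 0.

-3.3421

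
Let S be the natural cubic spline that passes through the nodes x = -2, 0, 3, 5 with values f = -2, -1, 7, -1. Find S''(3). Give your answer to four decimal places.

-4.8242

Write M_i for S''(x_i). With h_i = 2, 3, 2 and divided differences Δ_i = 1/2, 8/3, -4, the continuity of S' gives the tridiagonal system
  2·M_0 + 10·M_1 + 3·M_2 = 6(Δ_1 - Δ_0) = 13
  3·M_1 + 10·M_2 + 2·M_3 = 6(Δ_2 - Δ_1) = -40
Natural end conditions: M_0 = M_3 = 0.
Solving: M_0 = 0, M_1 = 250/91, M_2 = -439/91, M_3 = 0.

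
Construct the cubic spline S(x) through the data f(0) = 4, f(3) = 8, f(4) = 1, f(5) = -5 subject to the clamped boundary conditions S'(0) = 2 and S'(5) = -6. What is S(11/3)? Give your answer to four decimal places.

3.4815

With σ_i denoting the second derivative at x_i, h_i = 3, 1, 1, and Δ_i = (y_(i+1) − y_i)/h_i = 4/3, -7, -6:
  3·σ_0 + 8·σ_1 + 1·σ_2 = 6(Δ_1 - Δ_0) = -50
  1·σ_1 + 4·σ_2 + 1·σ_3 = 6(Δ_2 - Δ_1) = 6
Clamped end conditions give two more equations: 2h_0·σ_0 + h_0·σ_1 = 6(Δ_0 - S'(0)) = -4 and h_2·σ_2 + 2h_2·σ_3 = 6(S'(5) - Δ_2) = 0.
Solving the tridiagonal system: σ_0 = 10/3, σ_1 = -8, σ_2 = 4, σ_3 = -2.
On [3, 4], S(x) = 8 - 5·(x - 3) - 4·(x - 3)² + 2·(x - 3)³.
With (x - 3) = 2/3: S(11/3) = 94/27.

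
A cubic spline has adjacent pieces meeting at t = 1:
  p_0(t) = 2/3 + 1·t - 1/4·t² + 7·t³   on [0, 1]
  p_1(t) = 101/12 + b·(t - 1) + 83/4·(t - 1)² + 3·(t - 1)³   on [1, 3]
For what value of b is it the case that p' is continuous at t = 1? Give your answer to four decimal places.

p_0'(t) = 1 - 1/2·t + 21·t², so p_0'(1) = 43/2. On the right, p_1'(1) = b, so b = 43/2.

21.5000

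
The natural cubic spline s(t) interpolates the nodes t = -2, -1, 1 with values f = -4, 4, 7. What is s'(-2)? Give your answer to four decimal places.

With σ_i denoting the second derivative at x_i, h_i = 1, 2, and Δ_i = (y_(i+1) − y_i)/h_i = 8, 3/2:
  1·σ_0 + 6·σ_1 + 2·σ_2 = 6(Δ_1 - Δ_0) = -39
Natural end conditions: σ_0 = σ_2 = 0.
Solving: σ_0 = 0, σ_1 = -13/2, σ_2 = 0.
On [-2, -1], s'(t) = b_0 + 2c_0·(t + 2) + 3d_0·(t + 2)² with b_0 = Δ_0 - h_0(2σ_0 + σ_1)/6 = 109/12, c_0 = σ_0/2 = 0, d_0 = (σ_1 - σ_0)/(6h_0) = -13/12. So s'(-2) = 109/12.

9.0833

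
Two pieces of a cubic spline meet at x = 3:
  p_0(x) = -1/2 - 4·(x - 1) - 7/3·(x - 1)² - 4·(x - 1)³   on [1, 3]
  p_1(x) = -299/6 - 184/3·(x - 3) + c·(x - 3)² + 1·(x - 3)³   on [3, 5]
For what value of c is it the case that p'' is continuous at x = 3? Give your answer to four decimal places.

-26.3333

p_0''(x) = -14/3 - 24·(x - 1), so p_0''(3) = -158/3. On the right, p_1''(3) = 2c, so c = -79/3.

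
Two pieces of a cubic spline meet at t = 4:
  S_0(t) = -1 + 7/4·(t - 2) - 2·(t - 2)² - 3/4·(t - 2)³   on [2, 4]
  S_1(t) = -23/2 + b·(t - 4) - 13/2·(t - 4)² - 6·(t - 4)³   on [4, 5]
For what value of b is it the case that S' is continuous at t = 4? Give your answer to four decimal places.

-15.2500

S_0'(t) = 7/4 - 4·(t - 2) - 9/4·(t - 2)², so S_0'(4) = -61/4. On the right, S_1'(4) = b, so b = -61/4.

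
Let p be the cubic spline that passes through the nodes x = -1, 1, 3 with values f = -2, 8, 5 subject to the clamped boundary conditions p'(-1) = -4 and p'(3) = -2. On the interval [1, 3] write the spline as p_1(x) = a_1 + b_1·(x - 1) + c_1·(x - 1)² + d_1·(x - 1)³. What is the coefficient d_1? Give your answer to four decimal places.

1.2813

Write m_i for p''(x_i). With h_i = 2, 2 and divided differences Δ_i = 5, -3/2, the continuity of p' gives the tridiagonal system
  2·m_0 + 8·m_1 + 2·m_2 = 6(Δ_1 - Δ_0) = -39
Clamped end conditions give two more equations: 2h_0·m_0 + h_0·m_1 = 6(Δ_0 - p'(-1)) = 54 and h_1·m_1 + 2h_1·m_2 = 6(p'(3) - Δ_1) = -3.
Solving the tridiagonal system: m_0 = 151/8, m_1 = -43/4, m_2 = 37/8.
On [1, 3], with p_1(x) = a_1 + b_1·(x - 1) + c_1·(x - 1)² + d_1·(x - 1)³: c_1 = m_1/2 = -43/8, d_1 = (m_2 - m_1)/(6h_1) = 41/32, b_1 = Δ_1 - h_1(2m_1 + m_2)/6 = 33/8.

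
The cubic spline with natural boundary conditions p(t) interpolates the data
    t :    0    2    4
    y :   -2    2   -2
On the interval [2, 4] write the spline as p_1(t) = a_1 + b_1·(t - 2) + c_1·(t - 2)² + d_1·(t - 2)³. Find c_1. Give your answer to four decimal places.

-1.5000

Write M_i for p''(x_i). With h_i = 2, 2 and divided differences Δ_i = 2, -2, the continuity of p' gives the tridiagonal system
  2·M_0 + 8·M_1 + 2·M_2 = 6(Δ_1 - Δ_0) = -24
Natural end conditions: M_0 = M_2 = 0.
Hence M_0 = 0, M_1 = -3, M_2 = 0.
On [2, 4], with p_1(t) = a_1 + b_1·(t - 2) + c_1·(t - 2)² + d_1·(t - 2)³: c_1 = M_1/2 = -3/2, d_1 = (M_2 - M_1)/(6h_1) = 1/4, b_1 = Δ_1 - h_1(2M_1 + M_2)/6 = 0.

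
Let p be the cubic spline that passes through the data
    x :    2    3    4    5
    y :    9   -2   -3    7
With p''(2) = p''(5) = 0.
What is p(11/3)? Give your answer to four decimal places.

Write m_i for p''(x_i). With h_i = 1, 1, 1 and divided differences Δ_i = -11, -1, 10, the continuity of p' gives the tridiagonal system
  1·m_0 + 4·m_1 + 1·m_2 = 6(Δ_1 - Δ_0) = 60
  1·m_1 + 4·m_2 + 1·m_3 = 6(Δ_2 - Δ_1) = 66
Natural end conditions: m_0 = m_3 = 0.
Hence m_0 = 0, m_1 = 58/5, m_2 = 68/5, m_3 = 0.
On [3, 4], p(x) = -2 - 107/15·(x - 3) + 29/5·(x - 3)² + 1/3·(x - 3)³.
With (x - 3) = 2/3: p(11/3) = -1652/405.

-4.0790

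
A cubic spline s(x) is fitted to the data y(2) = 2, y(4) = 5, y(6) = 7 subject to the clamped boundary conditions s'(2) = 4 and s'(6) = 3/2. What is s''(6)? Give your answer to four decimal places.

Put m_i = s'' at the i-th knot. Here h = (2, 2) and Δ = (3/2, 1), so the interior equations h_(i-1)·m_(i-1) + 2(h_(i-1)+h_i)·m_i + h_i·m_(i+1) = 6(Δ_i − Δ_(i-1)) read
  2·m_0 + 8·m_1 + 2·m_2 = 6(Δ_1 - Δ_0) = -3
Clamped end conditions give two more equations: 2h_0·m_0 + h_0·m_1 = 6(Δ_0 - s'(2)) = -15 and h_1·m_1 + 2h_1·m_2 = 6(s'(6) - Δ_1) = 3.
Solving: m_0 = -4, m_1 = 1/2, m_2 = 1/2.

0.5000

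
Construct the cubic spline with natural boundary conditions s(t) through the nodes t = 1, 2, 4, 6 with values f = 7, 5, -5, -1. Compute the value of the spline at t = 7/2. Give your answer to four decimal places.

-3.1222

With M_i denoting the second derivative at x_i, h_i = 1, 2, 2, and Δ_i = (y_(i+1) − y_i)/h_i = -2, -5, 2:
  1·M_0 + 6·M_1 + 2·M_2 = 6(Δ_1 - Δ_0) = -18
  2·M_1 + 8·M_2 + 2·M_3 = 6(Δ_2 - Δ_1) = 42
Natural end conditions: M_0 = M_3 = 0.
Solving the tridiagonal system: M_0 = 0, M_1 = -57/11, M_2 = 72/11, M_3 = 0.
On [2, 4], s(t) = 5 - 41/11·(t - 2) - 57/22·(t - 2)² + 43/44·(t - 2)³.
With (t - 2) = 3/2: s(7/2) = -1099/352.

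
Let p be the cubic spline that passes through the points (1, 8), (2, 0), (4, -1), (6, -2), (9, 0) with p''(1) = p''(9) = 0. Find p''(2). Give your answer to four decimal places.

Let σ_i = p''(x_i). Step sizes h_i = 1, 2, 2, 3; slopes of the chords Δ_i = (y_(i+1) - y_i)/h_i = -8, -1/2, -1/2, 2/3.
  1·σ_0 + 6·σ_1 + 2·σ_2 = 6(Δ_1 - Δ_0) = 45
  2·σ_1 + 8·σ_2 + 2·σ_3 = 6(Δ_2 - Δ_1) = 0
  2·σ_2 + 10·σ_3 + 3·σ_4 = 6(Δ_3 - Δ_2) = 7
Natural end conditions: σ_0 = σ_4 = 0.
Hence σ_0 = 0, σ_1 = 431/52, σ_2 = -123/52, σ_3 = 61/52, σ_4 = 0.

8.2885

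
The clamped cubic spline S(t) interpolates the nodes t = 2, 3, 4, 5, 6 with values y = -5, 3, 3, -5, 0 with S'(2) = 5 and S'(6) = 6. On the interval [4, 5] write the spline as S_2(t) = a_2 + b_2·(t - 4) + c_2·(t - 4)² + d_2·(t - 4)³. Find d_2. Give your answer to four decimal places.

6.8929

Let σ_i = S''(x_i). Step sizes h_i = 1, 1, 1, 1; slopes of the chords Δ_i = (y_(i+1) - y_i)/h_i = 8, 0, -8, 5.
  1·σ_0 + 4·σ_1 + 1·σ_2 = 6(Δ_1 - Δ_0) = -48
  1·σ_1 + 4·σ_2 + 1·σ_3 = 6(Δ_2 - Δ_1) = -48
  1·σ_2 + 4·σ_3 + 1·σ_4 = 6(Δ_3 - Δ_2) = 78
Clamped end conditions give two more equations: 2h_0·σ_0 + h_0·σ_1 = 6(Δ_0 - S'(2)) = 18 and h_3·σ_3 + 2h_3·σ_4 = 6(S'(6) - Δ_3) = 6.
Solving the tridiagonal system: σ_0 = 209/14, σ_1 = -83/7, σ_2 = -31/2, σ_3 = 181/7, σ_4 = -139/14.
On [4, 5], with S_2(t) = a_2 + b_2·(t - 4) + c_2·(t - 4)² + d_2·(t - 4)³: c_2 = σ_2/2 = -31/4, d_2 = (σ_3 - σ_2)/(6h_2) = 193/28, b_2 = Δ_2 - h_2(2σ_2 + σ_3)/6 = -50/7.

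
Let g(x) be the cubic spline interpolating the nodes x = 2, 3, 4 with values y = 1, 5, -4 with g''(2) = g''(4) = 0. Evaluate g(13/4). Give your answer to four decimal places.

3.8164

Put M_i = g'' at the i-th knot. Here h = (1, 1) and Δ = (4, -9), so the interior equations h_(i-1)·M_(i-1) + 2(h_(i-1)+h_i)·M_i + h_i·M_(i+1) = 6(Δ_i − Δ_(i-1)) read
  1·M_0 + 4·M_1 + 1·M_2 = 6(Δ_1 - Δ_0) = -78
Natural end conditions: M_0 = M_2 = 0.
Forward elimination and back-substitution give M_0 = 0, M_1 = -39/2, M_2 = 0.
On [3, 4], g(x) = 5 - 5/2·(x - 3) - 39/4·(x - 3)² + 13/4·(x - 3)³.
With (x - 3) = 1/4: g(13/4) = 977/256.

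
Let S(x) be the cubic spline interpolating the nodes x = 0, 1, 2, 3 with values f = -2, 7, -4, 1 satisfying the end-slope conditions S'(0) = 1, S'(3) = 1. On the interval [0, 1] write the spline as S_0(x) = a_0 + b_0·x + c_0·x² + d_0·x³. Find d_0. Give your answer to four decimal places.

With M_i denoting the second derivative at x_i, h_i = 1, 1, 1, and Δ_i = (y_(i+1) − y_i)/h_i = 9, -11, 5:
  1·M_0 + 4·M_1 + 1·M_2 = 6(Δ_1 - Δ_0) = -120
  1·M_1 + 4·M_2 + 1·M_3 = 6(Δ_2 - Δ_1) = 96
Clamped end conditions give two more equations: 2h_0·M_0 + h_0·M_1 = 6(Δ_0 - S'(0)) = 48 and h_2·M_2 + 2h_2·M_3 = 6(S'(3) - Δ_2) = -24.
Forward elimination and back-substitution give M_0 = 256/5, M_1 = -272/5, M_2 = 232/5, M_3 = -176/5.
On [0, 1], with S_0(x) = a_0 + b_0·x + c_0·x² + d_0·x³: c_0 = M_0/2 = 128/5, d_0 = (M_1 - M_0)/(6h_0) = -88/5, b_0 = Δ_0 - h_0(2M_0 + M_1)/6 = 1.

-17.6000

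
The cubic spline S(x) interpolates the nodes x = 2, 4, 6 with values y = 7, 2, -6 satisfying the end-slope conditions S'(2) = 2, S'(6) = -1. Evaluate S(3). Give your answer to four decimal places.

6.2813

Write M_i for S''(x_i). With h_i = 2, 2 and divided differences Δ_i = -5/2, -4, the continuity of S' gives the tridiagonal system
  2·M_0 + 8·M_1 + 2·M_2 = 6(Δ_1 - Δ_0) = -9
Clamped end conditions give two more equations: 2h_0·M_0 + h_0·M_1 = 6(Δ_0 - S'(2)) = -27 and h_1·M_1 + 2h_1·M_2 = 6(S'(6) - Δ_1) = 18.
Solving the tridiagonal system: M_0 = -51/8, M_1 = -3/4, M_2 = 39/8.
On [2, 4], S(x) = 7 + 2·(x - 2) - 51/16·(x - 2)² + 15/32·(x - 2)³.
With (x - 2) = 1: S(3) = 201/32.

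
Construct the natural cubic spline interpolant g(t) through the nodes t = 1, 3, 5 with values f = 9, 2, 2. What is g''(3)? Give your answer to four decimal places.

Write M_i for g''(x_i). With h_i = 2, 2 and divided differences Δ_i = -7/2, 0, the continuity of g' gives the tridiagonal system
  2·M_0 + 8·M_1 + 2·M_2 = 6(Δ_1 - Δ_0) = 21
Natural end conditions: M_0 = M_2 = 0.
Solving: M_0 = 0, M_1 = 21/8, M_2 = 0.

2.6250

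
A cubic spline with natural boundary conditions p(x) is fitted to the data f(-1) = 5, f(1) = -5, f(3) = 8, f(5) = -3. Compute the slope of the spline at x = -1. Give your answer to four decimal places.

-8.8667

With M_i denoting the second derivative at x_i, h_i = 2, 2, 2, and Δ_i = (y_(i+1) − y_i)/h_i = -5, 13/2, -11/2:
  2·M_0 + 8·M_1 + 2·M_2 = 6(Δ_1 - Δ_0) = 69
  2·M_1 + 8·M_2 + 2·M_3 = 6(Δ_2 - Δ_1) = -72
Natural end conditions: M_0 = M_3 = 0.
Hence M_0 = 0, M_1 = 58/5, M_2 = -119/10, M_3 = 0.
On [-1, 1], p'(x) = b_0 + 2c_0·(x + 1) + 3d_0·(x + 1)² with b_0 = Δ_0 - h_0(2M_0 + M_1)/6 = -133/15, c_0 = M_0/2 = 0, d_0 = (M_1 - M_0)/(6h_0) = 29/30. So p'(-1) = -133/15.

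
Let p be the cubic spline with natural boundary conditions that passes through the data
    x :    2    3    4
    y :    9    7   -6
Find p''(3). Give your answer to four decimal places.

-16.5000

With σ_i denoting the second derivative at x_i, h_i = 1, 1, and Δ_i = (y_(i+1) − y_i)/h_i = -2, -13:
  1·σ_0 + 4·σ_1 + 1·σ_2 = 6(Δ_1 - Δ_0) = -66
Natural end conditions: σ_0 = σ_2 = 0.
Forward elimination and back-substitution give σ_0 = 0, σ_1 = -33/2, σ_2 = 0.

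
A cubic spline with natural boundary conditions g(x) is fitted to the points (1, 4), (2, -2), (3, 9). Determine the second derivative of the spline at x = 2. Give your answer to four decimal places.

Let m_i = g''(x_i). Step sizes h_i = 1, 1; slopes of the chords Δ_i = (y_(i+1) - y_i)/h_i = -6, 11.
  1·m_0 + 4·m_1 + 1·m_2 = 6(Δ_1 - Δ_0) = 102
Natural end conditions: m_0 = m_2 = 0.
Solving: m_0 = 0, m_1 = 51/2, m_2 = 0.

25.5000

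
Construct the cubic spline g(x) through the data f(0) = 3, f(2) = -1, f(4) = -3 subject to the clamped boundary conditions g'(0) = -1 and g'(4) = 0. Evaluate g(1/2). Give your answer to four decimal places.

2.2813

Let σ_i = g''(x_i). Step sizes h_i = 2, 2; slopes of the chords Δ_i = (y_(i+1) - y_i)/h_i = -2, -1.
  2·σ_0 + 8·σ_1 + 2·σ_2 = 6(Δ_1 - Δ_0) = 6
Clamped end conditions give two more equations: 2h_0·σ_0 + h_0·σ_1 = 6(Δ_0 - g'(0)) = -6 and h_1·σ_1 + 2h_1·σ_2 = 6(g'(4) - Δ_1) = 6.
Forward elimination and back-substitution give σ_0 = -2, σ_1 = 1, σ_2 = 1.
On [0, 2], g(x) = 3 - 1·x - 1·x² + 1/4·x³.
With x = 1/2: g(1/2) = 73/32.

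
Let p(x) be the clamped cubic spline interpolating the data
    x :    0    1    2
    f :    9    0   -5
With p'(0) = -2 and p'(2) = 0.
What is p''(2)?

10

Let M_i = p''(x_i). Step sizes h_i = 1, 1; slopes of the chords Δ_i = (y_(i+1) - y_i)/h_i = -9, -5.
  1·M_0 + 4·M_1 + 1·M_2 = 6(Δ_1 - Δ_0) = 24
Clamped end conditions give two more equations: 2h_0·M_0 + h_0·M_1 = 6(Δ_0 - p'(0)) = -42 and h_1·M_1 + 2h_1·M_2 = 6(p'(2) - Δ_1) = 30.
Solving: M_0 = -26, M_1 = 10, M_2 = 10.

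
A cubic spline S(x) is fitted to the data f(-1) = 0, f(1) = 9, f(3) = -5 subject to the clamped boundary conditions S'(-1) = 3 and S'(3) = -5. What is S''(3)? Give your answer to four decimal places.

With σ_i denoting the second derivative at x_i, h_i = 2, 2, and Δ_i = (y_(i+1) − y_i)/h_i = 9/2, -7:
  2·σ_0 + 8·σ_1 + 2·σ_2 = 6(Δ_1 - Δ_0) = -69
Clamped end conditions give two more equations: 2h_0·σ_0 + h_0·σ_1 = 6(Δ_0 - S'(-1)) = 9 and h_1·σ_1 + 2h_1·σ_2 = 6(S'(3) - Δ_1) = 12.
Forward elimination and back-substitution give σ_0 = 71/8, σ_1 = -53/4, σ_2 = 77/8.

9.6250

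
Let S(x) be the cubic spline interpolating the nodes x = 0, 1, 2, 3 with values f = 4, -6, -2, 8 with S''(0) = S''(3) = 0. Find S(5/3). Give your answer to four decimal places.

-4.5679

Write σ_i for S''(x_i). With h_i = 1, 1, 1 and divided differences Δ_i = -10, 4, 10, the continuity of S' gives the tridiagonal system
  1·σ_0 + 4·σ_1 + 1·σ_2 = 6(Δ_1 - Δ_0) = 84
  1·σ_1 + 4·σ_2 + 1·σ_3 = 6(Δ_2 - Δ_1) = 36
Natural end conditions: σ_0 = σ_3 = 0.
Solving the tridiagonal system: σ_0 = 0, σ_1 = 20, σ_2 = 4, σ_3 = 0.
On [1, 2], S(x) = -6 - 10/3·(x - 1) + 10·(x - 1)² - 8/3·(x - 1)³.
With (x - 1) = 2/3: S(5/3) = -370/81.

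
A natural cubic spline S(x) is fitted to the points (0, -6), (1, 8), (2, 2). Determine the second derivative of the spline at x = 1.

-30

Write σ_i for S''(x_i). With h_i = 1, 1 and divided differences Δ_i = 14, -6, the continuity of S' gives the tridiagonal system
  1·σ_0 + 4·σ_1 + 1·σ_2 = 6(Δ_1 - Δ_0) = -120
Natural end conditions: σ_0 = σ_2 = 0.
Solving the tridiagonal system: σ_0 = 0, σ_1 = -30, σ_2 = 0.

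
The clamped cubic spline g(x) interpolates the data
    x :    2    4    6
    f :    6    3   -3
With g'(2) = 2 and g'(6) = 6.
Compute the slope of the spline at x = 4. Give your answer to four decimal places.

With σ_i denoting the second derivative at x_i, h_i = 2, 2, and Δ_i = (y_(i+1) − y_i)/h_i = -3/2, -3:
  2·σ_0 + 8·σ_1 + 2·σ_2 = 6(Δ_1 - Δ_0) = -9
Clamped end conditions give two more equations: 2h_0·σ_0 + h_0·σ_1 = 6(Δ_0 - g'(2)) = -21 and h_1·σ_1 + 2h_1·σ_2 = 6(g'(6) - Δ_1) = 54.
Forward elimination and back-substitution give σ_0 = -25/8, σ_1 = -17/4, σ_2 = 125/8.
On [4, 6], g'(x) = b_1 + 2c_1·(x - 4) + 3d_1·(x - 4)² with b_1 = Δ_1 - h_1(2σ_1 + σ_2)/6 = -43/8, c_1 = σ_1/2 = -17/8, d_1 = (σ_2 - σ_1)/(6h_1) = 53/32. So g'(4) = -43/8.

-5.3750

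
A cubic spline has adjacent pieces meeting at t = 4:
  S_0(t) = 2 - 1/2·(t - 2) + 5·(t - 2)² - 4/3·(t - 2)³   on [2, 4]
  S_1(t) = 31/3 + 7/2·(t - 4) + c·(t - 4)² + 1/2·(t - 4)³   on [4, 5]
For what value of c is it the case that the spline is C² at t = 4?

-3

S_0''(t) = 10 - 8·(t - 2), so S_0''(4) = -6. On the right, S_1''(4) = 2c, so c = -3.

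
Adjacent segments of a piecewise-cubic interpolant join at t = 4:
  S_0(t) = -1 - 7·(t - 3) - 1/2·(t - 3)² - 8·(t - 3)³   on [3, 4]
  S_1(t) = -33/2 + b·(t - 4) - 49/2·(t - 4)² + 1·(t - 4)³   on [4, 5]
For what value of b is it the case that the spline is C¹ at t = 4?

S_0'(t) = -7 - 1·(t - 3) - 24·(t - 3)², so S_0'(4) = -32. On the right, S_1'(4) = b, so b = -32.

-32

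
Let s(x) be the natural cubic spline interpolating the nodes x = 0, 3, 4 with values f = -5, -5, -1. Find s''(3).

Put σ_i = s'' at the i-th knot. Here h = (3, 1) and Δ = (0, 4), so the interior equations h_(i-1)·σ_(i-1) + 2(h_(i-1)+h_i)·σ_i + h_i·σ_(i+1) = 6(Δ_i − Δ_(i-1)) read
  3·σ_0 + 8·σ_1 + 1·σ_2 = 6(Δ_1 - Δ_0) = 24
Natural end conditions: σ_0 = σ_2 = 0.
Forward elimination and back-substitution give σ_0 = 0, σ_1 = 3, σ_2 = 0.

3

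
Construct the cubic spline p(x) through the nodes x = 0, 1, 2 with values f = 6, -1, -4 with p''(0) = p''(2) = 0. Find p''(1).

6

Write m_i for p''(x_i). With h_i = 1, 1 and divided differences Δ_i = -7, -3, the continuity of p' gives the tridiagonal system
  1·m_0 + 4·m_1 + 1·m_2 = 6(Δ_1 - Δ_0) = 24
Natural end conditions: m_0 = m_2 = 0.
Hence m_0 = 0, m_1 = 6, m_2 = 0.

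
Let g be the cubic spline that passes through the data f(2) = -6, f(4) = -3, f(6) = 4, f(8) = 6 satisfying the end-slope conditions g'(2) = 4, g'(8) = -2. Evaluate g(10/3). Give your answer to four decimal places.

Put m_i = g'' at the i-th knot. Here h = (2, 2, 2) and Δ = (3/2, 7/2, 1), so the interior equations h_(i-1)·m_(i-1) + 2(h_(i-1)+h_i)·m_i + h_i·m_(i+1) = 6(Δ_i − Δ_(i-1)) read
  2·m_0 + 8·m_1 + 2·m_2 = 6(Δ_1 - Δ_0) = 12
  2·m_1 + 8·m_2 + 2·m_3 = 6(Δ_2 - Δ_1) = -15
Clamped end conditions give two more equations: 2h_0·m_0 + h_0·m_1 = 6(Δ_0 - g'(2)) = -15 and h_2·m_2 + 2h_2·m_3 = 6(g'(8) - Δ_2) = -18.
Solving: m_0 = -27/5, m_1 = 33/10, m_2 = -9/5, m_3 = -18/5.
On [2, 4], g(t) = -6 + 4·(t - 2) - 27/10·(t - 2)² + 29/40·(t - 2)³.
With (t - 2) = 4/3: g(10/3) = -506/135.

-3.7481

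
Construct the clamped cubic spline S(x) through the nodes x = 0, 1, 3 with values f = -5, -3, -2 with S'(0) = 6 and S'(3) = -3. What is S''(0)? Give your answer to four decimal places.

-13.5000

With M_i denoting the second derivative at x_i, h_i = 1, 2, and Δ_i = (y_(i+1) − y_i)/h_i = 2, 1/2:
  1·M_0 + 6·M_1 + 2·M_2 = 6(Δ_1 - Δ_0) = -9
Clamped end conditions give two more equations: 2h_0·M_0 + h_0·M_1 = 6(Δ_0 - S'(0)) = -24 and h_1·M_1 + 2h_1·M_2 = 6(S'(3) - Δ_1) = -21.
Forward elimination and back-substitution give M_0 = -27/2, M_1 = 3, M_2 = -27/4.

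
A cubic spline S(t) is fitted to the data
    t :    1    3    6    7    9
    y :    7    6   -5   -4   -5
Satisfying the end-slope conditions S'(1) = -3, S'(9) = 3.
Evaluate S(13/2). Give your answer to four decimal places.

Write M_i for S''(x_i). With h_i = 2, 3, 1, 2 and divided differences Δ_i = -1/2, -11/3, 1, -1/2, the continuity of S' gives the tridiagonal system
  2·M_0 + 10·M_1 + 3·M_2 = 6(Δ_1 - Δ_0) = -19
  3·M_1 + 8·M_2 + 1·M_3 = 6(Δ_2 - Δ_1) = 28
  1·M_2 + 6·M_3 + 2·M_4 = 6(Δ_3 - Δ_2) = -9
Clamped end conditions give two more equations: 2h_0·M_0 + h_0·M_1 = 6(Δ_0 - S'(1)) = 15 and h_3·M_3 + 2h_3·M_4 = 6(S'(9) - Δ_3) = 21.
Forward elimination and back-substitution give M_0 = 423/68, M_1 = -84/17, M_2 = 611/102, M_3 = -260/51, M_4 = 1591/204.
On [6, 7], S(t) = -5 - 5/34·(t - 6) + 611/204·(t - 6)² - 377/204·(t - 6)³.
With (t - 6) = 1/2: S(13/2) = -7435/1632.

-4.5558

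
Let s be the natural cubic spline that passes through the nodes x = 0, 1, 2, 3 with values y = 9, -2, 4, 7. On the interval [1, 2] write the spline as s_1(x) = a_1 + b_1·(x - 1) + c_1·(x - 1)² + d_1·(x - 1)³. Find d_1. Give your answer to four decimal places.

Let σ_i = s''(x_i). Step sizes h_i = 1, 1, 1; slopes of the chords Δ_i = (y_(i+1) - y_i)/h_i = -11, 6, 3.
  1·σ_0 + 4·σ_1 + 1·σ_2 = 6(Δ_1 - Δ_0) = 102
  1·σ_1 + 4·σ_2 + 1·σ_3 = 6(Δ_2 - Δ_1) = -18
Natural end conditions: σ_0 = σ_3 = 0.
Solving the tridiagonal system: σ_0 = 0, σ_1 = 142/5, σ_2 = -58/5, σ_3 = 0.
On [1, 2], with s_1(x) = a_1 + b_1·(x - 1) + c_1·(x - 1)² + d_1·(x - 1)³: c_1 = σ_1/2 = 71/5, d_1 = (σ_2 - σ_1)/(6h_1) = -20/3, b_1 = Δ_1 - h_1(2σ_1 + σ_2)/6 = -23/15.

-6.6667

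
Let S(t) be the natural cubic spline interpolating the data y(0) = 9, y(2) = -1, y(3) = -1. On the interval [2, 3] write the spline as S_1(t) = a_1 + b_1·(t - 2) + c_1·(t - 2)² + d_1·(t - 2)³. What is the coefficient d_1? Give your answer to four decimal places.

-0.8333

With m_i denoting the second derivative at x_i, h_i = 2, 1, and Δ_i = (y_(i+1) − y_i)/h_i = -5, 0:
  2·m_0 + 6·m_1 + 1·m_2 = 6(Δ_1 - Δ_0) = 30
Natural end conditions: m_0 = m_2 = 0.
Solving: m_0 = 0, m_1 = 5, m_2 = 0.
On [2, 3], with S_1(t) = a_1 + b_1·(t - 2) + c_1·(t - 2)² + d_1·(t - 2)³: c_1 = m_1/2 = 5/2, d_1 = (m_2 - m_1)/(6h_1) = -5/6, b_1 = Δ_1 - h_1(2m_1 + m_2)/6 = -5/3.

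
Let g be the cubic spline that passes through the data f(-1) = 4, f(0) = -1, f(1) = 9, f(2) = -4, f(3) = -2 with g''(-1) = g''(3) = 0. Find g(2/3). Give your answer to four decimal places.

7.1376

Let M_i = g''(x_i). Step sizes h_i = 1, 1, 1, 1; slopes of the chords Δ_i = (y_(i+1) - y_i)/h_i = -5, 10, -13, 2.
  1·M_0 + 4·M_1 + 1·M_2 = 6(Δ_1 - Δ_0) = 90
  1·M_1 + 4·M_2 + 1·M_3 = 6(Δ_2 - Δ_1) = -138
  1·M_2 + 4·M_3 + 1·M_4 = 6(Δ_3 - Δ_2) = 90
Natural end conditions: M_0 = M_4 = 0.
Solving the tridiagonal system: M_0 = 0, M_1 = 249/7, M_2 = -366/7, M_3 = 249/7, M_4 = 0.
On [0, 1], g(t) = -1 + 48/7·t + 249/14·t² - 205/14·t³.
With t = 2/3: g(2/3) = 1349/189.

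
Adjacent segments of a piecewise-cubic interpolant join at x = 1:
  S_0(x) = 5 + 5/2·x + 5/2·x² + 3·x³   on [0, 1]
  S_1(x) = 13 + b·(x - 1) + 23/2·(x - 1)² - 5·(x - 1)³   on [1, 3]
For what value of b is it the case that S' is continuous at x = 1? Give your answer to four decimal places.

S_0'(x) = 5/2 + 5·x + 9·x², so S_0'(1) = 33/2. On the right, S_1'(1) = b, so b = 33/2.

16.5000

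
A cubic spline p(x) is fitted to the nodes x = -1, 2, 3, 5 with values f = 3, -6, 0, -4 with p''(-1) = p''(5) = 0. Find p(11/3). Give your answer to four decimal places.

Let M_i = p''(x_i). Step sizes h_i = 3, 1, 2; slopes of the chords Δ_i = (y_(i+1) - y_i)/h_i = -3, 6, -2.
  3·M_0 + 8·M_1 + 1·M_2 = 6(Δ_1 - Δ_0) = 54
  1·M_1 + 6·M_2 + 2·M_3 = 6(Δ_2 - Δ_1) = -48
Natural end conditions: M_0 = M_3 = 0.
Solving the tridiagonal system: M_0 = 0, M_1 = 372/47, M_2 = -438/47, M_3 = 0.
On [3, 5], p(x) = 0 + 198/47·(x - 3) - 219/47·(x - 3)² + 73/94·(x - 3)³.
With (x - 3) = 2/3: p(11/3) = 1228/1269.

0.9677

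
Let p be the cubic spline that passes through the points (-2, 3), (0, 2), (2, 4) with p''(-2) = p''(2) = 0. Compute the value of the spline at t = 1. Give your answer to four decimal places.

2.7188

Put M_i = p'' at the i-th knot. Here h = (2, 2) and Δ = (-1/2, 1), so the interior equations h_(i-1)·M_(i-1) + 2(h_(i-1)+h_i)·M_i + h_i·M_(i+1) = 6(Δ_i − Δ_(i-1)) read
  2·M_0 + 8·M_1 + 2·M_2 = 6(Δ_1 - Δ_0) = 9
Natural end conditions: M_0 = M_2 = 0.
Solving: M_0 = 0, M_1 = 9/8, M_2 = 0.
On [0, 2], p(t) = 2 + 1/4·t + 9/16·t² - 3/32·t³.
With t = 1: p(1) = 87/32.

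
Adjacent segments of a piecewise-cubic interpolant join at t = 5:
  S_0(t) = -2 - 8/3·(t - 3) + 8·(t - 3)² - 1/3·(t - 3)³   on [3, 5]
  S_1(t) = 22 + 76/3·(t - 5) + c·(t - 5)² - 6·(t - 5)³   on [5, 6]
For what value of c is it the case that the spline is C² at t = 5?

6

S_0''(t) = 16 - 2·(t - 3), so S_0''(5) = 12. On the right, S_1''(5) = 2c, so c = 6.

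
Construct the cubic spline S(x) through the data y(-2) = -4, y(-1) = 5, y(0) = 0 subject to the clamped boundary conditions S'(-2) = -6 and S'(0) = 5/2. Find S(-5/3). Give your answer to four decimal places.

Let m_i = S''(x_i). Step sizes h_i = 1, 1; slopes of the chords Δ_i = (y_(i+1) - y_i)/h_i = 9, -5.
  1·m_0 + 4·m_1 + 1·m_2 = 6(Δ_1 - Δ_0) = -84
Clamped end conditions give two more equations: 2h_0·m_0 + h_0·m_1 = 6(Δ_0 - S'(-2)) = 90 and h_1·m_1 + 2h_1·m_2 = 6(S'(0) - Δ_1) = 45.
Solving the tridiagonal system: m_0 = 281/4, m_1 = -101/2, m_2 = 191/4.
On [-2, -1], S(x) = -4 - 6·(x + 2) + 281/8·(x + 2)² - 161/8·(x + 2)³.
With (x + 2) = 1/3: S(-5/3) = -307/108.

-2.8426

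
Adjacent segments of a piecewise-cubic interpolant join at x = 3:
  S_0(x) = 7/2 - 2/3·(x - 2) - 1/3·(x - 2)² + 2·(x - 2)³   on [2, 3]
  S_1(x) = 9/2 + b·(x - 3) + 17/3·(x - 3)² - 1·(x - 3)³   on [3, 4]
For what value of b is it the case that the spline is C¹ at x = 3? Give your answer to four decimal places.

S_0'(x) = -2/3 - 2/3·(x - 2) + 6·(x - 2)², so S_0'(3) = 14/3. On the right, S_1'(3) = b, so b = 14/3.

4.6667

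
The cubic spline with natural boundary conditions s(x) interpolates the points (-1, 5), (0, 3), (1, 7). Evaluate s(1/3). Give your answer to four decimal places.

Write M_i for s''(x_i). With h_i = 1, 1 and divided differences Δ_i = -2, 4, the continuity of s' gives the tridiagonal system
  1·M_0 + 4·M_1 + 1·M_2 = 6(Δ_1 - Δ_0) = 36
Natural end conditions: M_0 = M_2 = 0.
Solving the tridiagonal system: M_0 = 0, M_1 = 9, M_2 = 0.
On [0, 1], s(x) = 3 + 1·x + 9/2·x² - 3/2·x³.
With x = 1/3: s(1/3) = 34/9.

3.7778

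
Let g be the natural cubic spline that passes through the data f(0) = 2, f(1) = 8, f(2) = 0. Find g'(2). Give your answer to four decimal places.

-11.5000

Write σ_i for g''(x_i). With h_i = 1, 1 and divided differences Δ_i = 6, -8, the continuity of g' gives the tridiagonal system
  1·σ_0 + 4·σ_1 + 1·σ_2 = 6(Δ_1 - Δ_0) = -84
Natural end conditions: σ_0 = σ_2 = 0.
Forward elimination and back-substitution give σ_0 = 0, σ_1 = -21, σ_2 = 0.
On [1, 2], g'(t) = b_1 + 2c_1·(t - 1) + 3d_1·(t - 1)² with b_1 = Δ_1 - h_1(2σ_1 + σ_2)/6 = -1, c_1 = σ_1/2 = -21/2, d_1 = (σ_2 - σ_1)/(6h_1) = 7/2. So g'(2) = -23/2.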